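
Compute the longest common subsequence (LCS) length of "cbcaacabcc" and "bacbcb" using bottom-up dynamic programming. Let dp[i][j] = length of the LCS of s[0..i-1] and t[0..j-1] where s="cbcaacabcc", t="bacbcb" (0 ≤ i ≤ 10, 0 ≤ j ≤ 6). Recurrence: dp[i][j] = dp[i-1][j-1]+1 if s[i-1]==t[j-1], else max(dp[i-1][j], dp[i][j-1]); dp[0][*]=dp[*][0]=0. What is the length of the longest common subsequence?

   ''  b  a  c  b  c  b
''  0  0  0  0  0  0  0
 c  0  0  0  1  1  1  1
 b  0  1  1  1  2  2  2
 c  0  1  1  2  2  3  3
 a  0  1  2  2  2  3  3
 a  0  1  2  2  2  3  3
 c  0  1  2  3  3  3  3
 a  0  1  2  3  3  3  3
 b  0  1  2  3  4  4  4
 c  0  1  2  3  4  5  5
 c  0  1  2  3  4  5  5

5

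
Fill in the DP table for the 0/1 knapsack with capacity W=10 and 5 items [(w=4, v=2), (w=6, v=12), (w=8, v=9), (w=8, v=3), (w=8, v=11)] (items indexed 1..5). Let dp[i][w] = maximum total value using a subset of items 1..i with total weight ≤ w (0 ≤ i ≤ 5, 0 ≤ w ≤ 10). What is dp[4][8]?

i\w   0   1   2   3   4   5   6   7   8   9  10
  0   0   0   0   0   0   0   0   0   0   0   0
  1   0   0   0   0   2   2   2   2   2   2   2
  2   0   0   0   0   2   2  12  12  12  12  14
  3   0   0   0   0   2   2  12  12  12  12  14
  4   0   0   0   0   2   2  12  12  12  12  14
  5   0   0   0   0   2   2  12  12  12  12  14

12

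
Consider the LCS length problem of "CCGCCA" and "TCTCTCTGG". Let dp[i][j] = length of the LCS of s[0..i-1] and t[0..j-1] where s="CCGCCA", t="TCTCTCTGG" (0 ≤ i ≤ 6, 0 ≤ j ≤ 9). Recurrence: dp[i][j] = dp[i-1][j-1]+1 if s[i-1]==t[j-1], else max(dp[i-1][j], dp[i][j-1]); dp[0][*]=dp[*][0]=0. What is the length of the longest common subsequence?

3

   ''  T  C  T  C  T  C  T  G  G
''  0  0  0  0  0  0  0  0  0  0
 C  0  0  1  1  1  1  1  1  1  1
 C  0  0  1  1  2  2  2  2  2  2
 G  0  0  1  1  2  2  2  2  3  3
 C  0  0  1  1  2  2  3  3  3  3
 C  0  0  1  1  2  2  3  3  3  3
 A  0  0  1  1  2  2  3  3  3  3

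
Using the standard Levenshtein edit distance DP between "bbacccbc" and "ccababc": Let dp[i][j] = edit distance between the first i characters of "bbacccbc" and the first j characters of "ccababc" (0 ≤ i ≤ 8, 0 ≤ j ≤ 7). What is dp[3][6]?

4

   ''  c  c  a  b  a  b  c
''  0  1  2  3  4  5  6  7
 b  1  1  2  3  3  4  5  6
 b  2  2  2  3  3  4  4  5
 a  3  3  3  2  3  3  4  5
 c  4  3  3  3  3  4  4  4
 c  5  4  3  4  4  4  5  4
 c  6  5  4  4  5  5  5  5
 b  7  6  5  5  4  5  5  6
 c  8  7  6  6  5  5  6  5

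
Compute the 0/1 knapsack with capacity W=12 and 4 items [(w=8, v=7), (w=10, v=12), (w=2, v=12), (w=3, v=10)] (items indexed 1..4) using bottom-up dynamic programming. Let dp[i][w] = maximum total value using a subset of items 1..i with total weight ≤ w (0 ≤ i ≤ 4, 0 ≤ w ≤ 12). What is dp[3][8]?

12

i\w   0   1   2   3   4   5   6   7   8   9  10  11  12
  0   0   0   0   0   0   0   0   0   0   0   0   0   0
  1   0   0   0   0   0   0   0   0   7   7   7   7   7
  2   0   0   0   0   0   0   0   0   7   7  12  12  12
  3   0   0  12  12  12  12  12  12  12  12  19  19  24
  4   0   0  12  12  12  22  22  22  22  22  22  22  24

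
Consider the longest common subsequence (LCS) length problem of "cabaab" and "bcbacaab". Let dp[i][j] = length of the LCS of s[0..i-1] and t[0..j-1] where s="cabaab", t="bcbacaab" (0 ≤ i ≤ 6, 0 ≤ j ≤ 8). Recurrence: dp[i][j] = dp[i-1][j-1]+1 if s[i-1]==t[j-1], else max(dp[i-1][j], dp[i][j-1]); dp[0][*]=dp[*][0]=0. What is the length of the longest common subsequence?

5

   ''  b  c  b  a  c  a  a  b
''  0  0  0  0  0  0  0  0  0
 c  0  0  1  1  1  1  1  1  1
 a  0  0  1  1  2  2  2  2  2
 b  0  1  1  2  2  2  2  2  3
 a  0  1  1  2  3  3  3  3  3
 a  0  1  1  2  3  3  4  4  4
 b  0  1  1  2  3  3  4  4  5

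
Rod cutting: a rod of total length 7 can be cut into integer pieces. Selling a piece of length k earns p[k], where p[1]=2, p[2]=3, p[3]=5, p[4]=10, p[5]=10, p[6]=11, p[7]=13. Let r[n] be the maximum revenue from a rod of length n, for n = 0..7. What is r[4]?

10

   n    0    1    2    3    4    5    6    7
r[n]    0    2    4    6   10   12   14   16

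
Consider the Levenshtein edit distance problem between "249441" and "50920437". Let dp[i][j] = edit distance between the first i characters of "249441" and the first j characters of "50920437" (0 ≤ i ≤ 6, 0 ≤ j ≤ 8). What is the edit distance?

6

   ''  5  0  9  2  0  4  3  7
''  0  1  2  3  4  5  6  7  8
 2  1  1  2  3  3  4  5  6  7
 4  2  2  2  3  4  4  4  5  6
 9  3  3  3  2  3  4  5  5  6
 4  4  4  4  3  3  4  4  5  6
 4  5  5  5  4  4  4  4  5  6
 1  6  6  6  5  5  5  5  5  6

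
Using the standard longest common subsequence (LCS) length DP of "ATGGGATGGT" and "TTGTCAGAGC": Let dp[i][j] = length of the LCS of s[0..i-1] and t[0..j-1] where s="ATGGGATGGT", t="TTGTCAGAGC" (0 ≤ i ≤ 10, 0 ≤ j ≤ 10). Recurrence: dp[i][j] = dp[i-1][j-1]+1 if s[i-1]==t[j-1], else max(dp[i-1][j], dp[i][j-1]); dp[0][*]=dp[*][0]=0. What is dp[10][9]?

5

   ''  T  T  G  T  C  A  G  A  G  C
''  0  0  0  0  0  0  0  0  0  0  0
 A  0  0  0  0  0  0  1  1  1  1  1
 T  0  1  1  1  1  1  1  1  1  1  1
 G  0  1  1  2  2  2  2  2  2  2  2
 G  0  1  1  2  2  2  2  3  3  3  3
 G  0  1  1  2  2  2  2  3  3  4  4
 A  0  1  1  2  2  2  3  3  4  4  4
 T  0  1  2  2  3  3  3  3  4  4  4
 G  0  1  2  3  3  3  3  4  4  5  5
 G  0  1  2  3  3  3  3  4  4  5  5
 T  0  1  2  3  4  4  4  4  4  5  5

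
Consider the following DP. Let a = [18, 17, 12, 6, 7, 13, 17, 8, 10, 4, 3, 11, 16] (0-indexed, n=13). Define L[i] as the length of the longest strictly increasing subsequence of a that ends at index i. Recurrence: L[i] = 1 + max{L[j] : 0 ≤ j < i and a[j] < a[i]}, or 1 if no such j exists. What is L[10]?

1

   i    0    1    2    3    4    5    6    7    8    9   10   11   12
a[i]   18   17   12    6    7   13   17    8   10    4    3   11   16
L[i]    1    1    1    1    2    3    4    3    4    1    1    5    6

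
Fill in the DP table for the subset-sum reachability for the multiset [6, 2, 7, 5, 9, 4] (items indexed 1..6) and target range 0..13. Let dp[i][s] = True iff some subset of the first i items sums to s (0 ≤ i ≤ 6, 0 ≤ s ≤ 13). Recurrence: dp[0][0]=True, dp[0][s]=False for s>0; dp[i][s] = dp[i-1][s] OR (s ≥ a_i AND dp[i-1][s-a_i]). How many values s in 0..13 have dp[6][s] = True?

12

i\s   0   1   2   3   4   5   6   7   8   9  10  11  12  13
  0   T   F   F   F   F   F   F   F   F   F   F   F   F   F
  1   T   F   F   F   F   F   T   F   F   F   F   F   F   F
  2   T   F   T   F   F   F   T   F   T   F   F   F   F   F
  3   T   F   T   F   F   F   T   T   T   T   F   F   F   T
  4   T   F   T   F   F   T   T   T   T   T   F   T   T   T
  5   T   F   T   F   F   T   T   T   T   T   F   T   T   T
  6   T   F   T   F   T   T   T   T   T   T   T   T   T   T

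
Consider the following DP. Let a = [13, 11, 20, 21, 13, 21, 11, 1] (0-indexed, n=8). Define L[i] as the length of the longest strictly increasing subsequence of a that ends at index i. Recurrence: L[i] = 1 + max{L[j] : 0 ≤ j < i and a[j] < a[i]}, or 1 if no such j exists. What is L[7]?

   i    0    1    2    3    4    5    6    7
a[i]   13   11   20   21   13   21   11    1
L[i]    1    1    2    3    2    3    1    1

1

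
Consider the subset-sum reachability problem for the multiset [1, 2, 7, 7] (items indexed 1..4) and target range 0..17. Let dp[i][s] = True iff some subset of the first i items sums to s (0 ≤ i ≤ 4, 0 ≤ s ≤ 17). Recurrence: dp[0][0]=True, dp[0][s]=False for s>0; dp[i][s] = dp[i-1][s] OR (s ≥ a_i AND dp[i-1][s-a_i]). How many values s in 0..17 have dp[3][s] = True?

8

i\s   0   1   2   3   4   5   6   7   8   9  10  11  12  13  14  15  16  17
  0   T   F   F   F   F   F   F   F   F   F   F   F   F   F   F   F   F   F
  1   T   T   F   F   F   F   F   F   F   F   F   F   F   F   F   F   F   F
  2   T   T   T   T   F   F   F   F   F   F   F   F   F   F   F   F   F   F
  3   T   T   T   T   F   F   F   T   T   T   T   F   F   F   F   F   F   F
  4   T   T   T   T   F   F   F   T   T   T   T   F   F   F   T   T   T   T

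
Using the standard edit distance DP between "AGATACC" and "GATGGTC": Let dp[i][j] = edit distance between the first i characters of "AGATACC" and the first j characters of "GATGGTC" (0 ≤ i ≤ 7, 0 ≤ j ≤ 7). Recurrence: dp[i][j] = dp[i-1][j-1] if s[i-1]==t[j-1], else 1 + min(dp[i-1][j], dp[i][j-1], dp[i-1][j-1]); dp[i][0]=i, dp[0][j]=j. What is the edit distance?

4

   ''  G  A  T  G  G  T  C
''  0  1  2  3  4  5  6  7
 A  1  1  1  2  3  4  5  6
 G  2  1  2  2  2  3  4  5
 A  3  2  1  2  3  3  4  5
 T  4  3  2  1  2  3  3  4
 A  5  4  3  2  2  3  4  4
 C  6  5  4  3  3  3  4  4
 C  7  6  5  4  4  4  4  4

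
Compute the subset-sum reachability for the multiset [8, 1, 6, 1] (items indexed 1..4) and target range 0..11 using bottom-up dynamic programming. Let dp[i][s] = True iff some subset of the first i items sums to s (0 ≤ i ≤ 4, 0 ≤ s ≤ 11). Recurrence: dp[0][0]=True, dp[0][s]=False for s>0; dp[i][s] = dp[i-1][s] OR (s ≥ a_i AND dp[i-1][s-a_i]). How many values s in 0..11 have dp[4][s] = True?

8

i\s   0   1   2   3   4   5   6   7   8   9  10  11
  0   T   F   F   F   F   F   F   F   F   F   F   F
  1   T   F   F   F   F   F   F   F   T   F   F   F
  2   T   T   F   F   F   F   F   F   T   T   F   F
  3   T   T   F   F   F   F   T   T   T   T   F   F
  4   T   T   T   F   F   F   T   T   T   T   T   F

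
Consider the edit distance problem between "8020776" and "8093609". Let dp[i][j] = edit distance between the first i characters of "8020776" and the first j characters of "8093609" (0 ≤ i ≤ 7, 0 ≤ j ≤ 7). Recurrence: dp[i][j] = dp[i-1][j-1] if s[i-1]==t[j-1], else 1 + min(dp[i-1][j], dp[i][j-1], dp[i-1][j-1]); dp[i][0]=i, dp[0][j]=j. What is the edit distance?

   ''  8  0  9  3  6  0  9
''  0  1  2  3  4  5  6  7
 8  1  0  1  2  3  4  5  6
 0  2  1  0  1  2  3  4  5
 2  3  2  1  1  2  3  4  5
 0  4  3  2  2  2  3  3  4
 7  5  4  3  3  3  3  4  4
 7  6  5  4  4  4  4  4  5
 6  7  6  5  5  5  4  5  5

5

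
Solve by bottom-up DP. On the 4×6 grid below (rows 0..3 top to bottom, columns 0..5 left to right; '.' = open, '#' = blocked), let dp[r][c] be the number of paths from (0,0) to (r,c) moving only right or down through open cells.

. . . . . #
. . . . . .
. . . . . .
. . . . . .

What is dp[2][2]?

r\c   0   1   2   3   4   5
  0   1   1   1   1   1   0
  1   1   2   3   4   5   5
  2   1   3   6  10  15  20
  3   1   4  10  20  35  55

6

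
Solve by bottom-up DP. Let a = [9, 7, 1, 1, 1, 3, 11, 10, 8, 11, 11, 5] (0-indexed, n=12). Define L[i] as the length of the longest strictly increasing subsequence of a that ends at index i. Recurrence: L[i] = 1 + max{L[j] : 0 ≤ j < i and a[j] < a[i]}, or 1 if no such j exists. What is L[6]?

   i    0    1    2    3    4    5    6    7    8    9   10   11
a[i]    9    7    1    1    1    3   11   10    8   11   11    5
L[i]    1    1    1    1    1    2    3    3    3    4    4    3

3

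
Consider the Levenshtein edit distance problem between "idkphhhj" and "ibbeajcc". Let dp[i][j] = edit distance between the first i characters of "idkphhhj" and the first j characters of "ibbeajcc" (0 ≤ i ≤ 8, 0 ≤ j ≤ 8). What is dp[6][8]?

7

   ''  i  b  b  e  a  j  c  c
''  0  1  2  3  4  5  6  7  8
 i  1  0  1  2  3  4  5  6  7
 d  2  1  1  2  3  4  5  6  7
 k  3  2  2  2  3  4  5  6  7
 p  4  3  3  3  3  4  5  6  7
 h  5  4  4  4  4  4  5  6  7
 h  6  5  5  5  5  5  5  6  7
 h  7  6  6  6  6  6  6  6  7
 j  8  7  7  7  7  7  6  7  7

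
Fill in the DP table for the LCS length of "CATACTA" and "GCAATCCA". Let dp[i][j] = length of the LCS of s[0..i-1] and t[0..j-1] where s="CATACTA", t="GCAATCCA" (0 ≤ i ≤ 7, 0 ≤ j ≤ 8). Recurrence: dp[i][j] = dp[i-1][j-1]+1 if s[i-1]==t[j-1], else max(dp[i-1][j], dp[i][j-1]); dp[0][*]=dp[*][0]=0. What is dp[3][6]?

3

   ''  G  C  A  A  T  C  C  A
''  0  0  0  0  0  0  0  0  0
 C  0  0  1  1  1  1  1  1  1
 A  0  0  1  2  2  2  2  2  2
 T  0  0  1  2  2  3  3  3  3
 A  0  0  1  2  3  3  3  3  4
 C  0  0  1  2  3  3  4  4  4
 T  0  0  1  2  3  4  4  4  4
 A  0  0  1  2  3  4  4  4  5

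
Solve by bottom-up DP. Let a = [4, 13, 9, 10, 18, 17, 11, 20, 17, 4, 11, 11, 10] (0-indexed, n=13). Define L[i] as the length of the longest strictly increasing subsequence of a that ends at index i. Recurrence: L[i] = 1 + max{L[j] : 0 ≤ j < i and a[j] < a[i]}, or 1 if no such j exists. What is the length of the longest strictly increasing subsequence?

5

   i    0    1    2    3    4    5    6    7    8    9   10   11   12
a[i]    4   13    9   10   18   17   11   20   17    4   11   11   10
L[i]    1    2    2    3    4    4    4    5    5    1    4    4    3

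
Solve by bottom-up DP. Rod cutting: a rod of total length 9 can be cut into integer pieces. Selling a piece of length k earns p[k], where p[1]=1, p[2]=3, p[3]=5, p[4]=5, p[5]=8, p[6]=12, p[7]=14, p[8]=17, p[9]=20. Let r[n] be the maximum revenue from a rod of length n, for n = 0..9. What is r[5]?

   n    0    1    2    3    4    5    6    7    8    9
r[n]    0    1    3    5    6    8   12   14   17   20

8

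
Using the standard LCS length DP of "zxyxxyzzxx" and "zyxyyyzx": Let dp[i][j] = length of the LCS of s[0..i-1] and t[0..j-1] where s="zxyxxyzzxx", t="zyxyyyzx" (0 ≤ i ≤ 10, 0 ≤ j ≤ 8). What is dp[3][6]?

   ''  z  y  x  y  y  y  z  x
''  0  0  0  0  0  0  0  0  0
 z  0  1  1  1  1  1  1  1  1
 x  0  1  1  2  2  2  2  2  2
 y  0  1  2  2  3  3  3  3  3
 x  0  1  2  3  3  3  3  3  4
 x  0  1  2  3  3  3  3  3  4
 y  0  1  2  3  4  4  4  4  4
 z  0  1  2  3  4  4  4  5  5
 z  0  1  2  3  4  4  4  5  5
 x  0  1  2  3  4  4  4  5  6
 x  0  1  2  3  4  4  4  5  6

3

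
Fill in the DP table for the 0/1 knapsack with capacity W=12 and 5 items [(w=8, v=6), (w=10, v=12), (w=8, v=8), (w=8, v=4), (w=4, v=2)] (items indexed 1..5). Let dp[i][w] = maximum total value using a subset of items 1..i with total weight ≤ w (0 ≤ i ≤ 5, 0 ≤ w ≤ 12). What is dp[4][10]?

i\w   0   1   2   3   4   5   6   7   8   9  10  11  12
  0   0   0   0   0   0   0   0   0   0   0   0   0   0
  1   0   0   0   0   0   0   0   0   6   6   6   6   6
  2   0   0   0   0   0   0   0   0   6   6  12  12  12
  3   0   0   0   0   0   0   0   0   8   8  12  12  12
  4   0   0   0   0   0   0   0   0   8   8  12  12  12
  5   0   0   0   0   2   2   2   2   8   8  12  12  12

12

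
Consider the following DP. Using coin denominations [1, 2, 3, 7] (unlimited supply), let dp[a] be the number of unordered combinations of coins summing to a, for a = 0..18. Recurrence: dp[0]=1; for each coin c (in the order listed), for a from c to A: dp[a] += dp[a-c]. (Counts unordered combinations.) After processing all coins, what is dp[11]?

after  coin     0     1     2     3     4     5     6     7     8     9    10    11    12    13    14    15    16    17    18
          1     1     1     1     1     1     1     1     1     1     1     1     1     1     1     1     1     1     1     1
          2     1     1     2     2     3     3     4     4     5     5     6     6     7     7     8     8     9     9    10
          3     1     1     2     3     4     5     7     8    10    12    14    16    19    21    24    27    30    33    37
          7     1     1     2     3     4     5     7     9    11    14    17    20    24    28    33    38    44    50    57

20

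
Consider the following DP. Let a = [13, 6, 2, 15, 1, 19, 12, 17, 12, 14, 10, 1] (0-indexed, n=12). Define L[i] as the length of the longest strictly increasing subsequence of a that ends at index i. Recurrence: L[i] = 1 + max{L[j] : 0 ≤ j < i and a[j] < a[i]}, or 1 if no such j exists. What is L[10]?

   i    0    1    2    3    4    5    6    7    8    9   10   11
a[i]   13    6    2   15    1   19   12   17   12   14   10    1
L[i]    1    1    1    2    1    3    2    3    2    3    2    1

2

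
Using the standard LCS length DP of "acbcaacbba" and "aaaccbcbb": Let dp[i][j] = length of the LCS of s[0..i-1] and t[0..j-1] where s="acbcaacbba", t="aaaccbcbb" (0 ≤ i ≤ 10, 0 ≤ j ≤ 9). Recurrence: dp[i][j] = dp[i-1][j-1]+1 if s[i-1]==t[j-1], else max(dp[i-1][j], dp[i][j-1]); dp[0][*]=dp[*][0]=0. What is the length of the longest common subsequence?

6

   ''  a  a  a  c  c  b  c  b  b
''  0  0  0  0  0  0  0  0  0  0
 a  0  1  1  1  1  1  1  1  1  1
 c  0  1  1  1  2  2  2  2  2  2
 b  0  1  1  1  2  2  3  3  3  3
 c  0  1  1  1  2  3  3  4  4  4
 a  0  1  2  2  2  3  3  4  4  4
 a  0  1  2  3  3  3  3  4  4  4
 c  0  1  2  3  4  4  4  4  4  4
 b  0  1  2  3  4  4  5  5  5  5
 b  0  1  2  3  4  4  5  5  6  6
 a  0  1  2  3  4  4  5  5  6  6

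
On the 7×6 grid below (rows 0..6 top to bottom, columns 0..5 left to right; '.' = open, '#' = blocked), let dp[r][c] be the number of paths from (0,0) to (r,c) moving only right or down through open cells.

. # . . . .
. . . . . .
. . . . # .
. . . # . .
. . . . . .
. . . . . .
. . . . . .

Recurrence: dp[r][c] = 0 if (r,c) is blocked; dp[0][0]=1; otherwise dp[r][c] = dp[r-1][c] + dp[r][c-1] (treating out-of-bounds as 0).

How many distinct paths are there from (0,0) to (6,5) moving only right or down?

127

r\c   0   1   2   3   4   5
  0   1   0   0   0   0   0
  1   1   1   1   1   1   1
  2   1   2   3   4   0   1
  3   1   3   6   0   0   1
  4   1   4  10  10  10  11
  5   1   5  15  25  35  46
  6   1   6  21  46  81 127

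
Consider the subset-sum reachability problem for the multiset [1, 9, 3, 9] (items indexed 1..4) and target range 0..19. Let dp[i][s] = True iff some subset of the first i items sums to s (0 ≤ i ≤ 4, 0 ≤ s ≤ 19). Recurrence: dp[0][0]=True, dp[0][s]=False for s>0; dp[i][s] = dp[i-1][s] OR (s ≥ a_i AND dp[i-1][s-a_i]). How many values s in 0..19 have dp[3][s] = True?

8

i\s   0   1   2   3   4   5   6   7   8   9  10  11  12  13  14  15  16  17  18  19
  0   T   F   F   F   F   F   F   F   F   F   F   F   F   F   F   F   F   F   F   F
  1   T   T   F   F   F   F   F   F   F   F   F   F   F   F   F   F   F   F   F   F
  2   T   T   F   F   F   F   F   F   F   T   T   F   F   F   F   F   F   F   F   F
  3   T   T   F   T   T   F   F   F   F   T   T   F   T   T   F   F   F   F   F   F
  4   T   T   F   T   T   F   F   F   F   T   T   F   T   T   F   F   F   F   T   T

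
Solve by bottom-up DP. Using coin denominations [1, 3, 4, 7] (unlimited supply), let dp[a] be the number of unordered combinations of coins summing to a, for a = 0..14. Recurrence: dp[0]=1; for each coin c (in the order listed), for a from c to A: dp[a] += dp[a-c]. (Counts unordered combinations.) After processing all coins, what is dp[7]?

6

after  coin     0     1     2     3     4     5     6     7     8     9    10    11    12    13    14
          1     1     1     1     1     1     1     1     1     1     1     1     1     1     1     1
          3     1     1     1     2     2     2     3     3     3     4     4     4     5     5     5
          4     1     1     1     2     3     3     4     5     6     7     8     9    11    12    13
          7     1     1     1     2     3     3     4     6     7     8    10    12    14    16    19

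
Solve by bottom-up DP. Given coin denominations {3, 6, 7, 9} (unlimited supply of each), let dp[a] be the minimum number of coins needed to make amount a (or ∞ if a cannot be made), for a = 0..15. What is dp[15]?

2

 a  0  1  2  3  4  5  6  7  8  9 10 11 12 13 14 15
dp  0  -  -  1  -  -  1  1  -  1  2  -  2  2  2  2
(- denotes ∞ / unreachable)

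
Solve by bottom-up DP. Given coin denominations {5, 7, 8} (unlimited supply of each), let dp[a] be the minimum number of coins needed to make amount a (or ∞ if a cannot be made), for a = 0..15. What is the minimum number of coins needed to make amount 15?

2

 a  0  1  2  3  4  5  6  7  8  9 10 11 12 13 14 15
dp  0  -  -  -  -  1  -  1  1  -  2  -  2  2  2  2
(- denotes ∞ / unreachable)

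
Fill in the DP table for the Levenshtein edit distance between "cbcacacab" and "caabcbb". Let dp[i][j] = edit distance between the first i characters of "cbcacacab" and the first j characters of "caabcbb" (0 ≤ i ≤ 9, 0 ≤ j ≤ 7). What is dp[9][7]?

5

   ''  c  a  a  b  c  b  b
''  0  1  2  3  4  5  6  7
 c  1  0  1  2  3  4  5  6
 b  2  1  1  2  2  3  4  5
 c  3  2  2  2  3  2  3  4
 a  4  3  2  2  3  3  3  4
 c  5  4  3  3  3  3  4  4
 a  6  5  4  3  4  4  4  5
 c  7  6  5  4  4  4  5  5
 a  8  7  6  5  5  5  5  6
 b  9  8  7  6  5  6  5  5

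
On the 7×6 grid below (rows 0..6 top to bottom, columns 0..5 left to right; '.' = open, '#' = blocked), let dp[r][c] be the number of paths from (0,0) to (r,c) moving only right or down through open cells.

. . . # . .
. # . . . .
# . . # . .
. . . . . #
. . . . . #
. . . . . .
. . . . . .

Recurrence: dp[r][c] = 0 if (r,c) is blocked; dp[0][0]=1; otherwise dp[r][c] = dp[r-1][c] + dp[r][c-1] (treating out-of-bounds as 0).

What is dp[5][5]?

7

r\c   0   1   2   3   4   5
  0   1   1   1   0   0   0
  1   1   0   1   1   1   1
  2   0   0   1   0   1   2
  3   0   0   1   1   2   0
  4   0   0   1   2   4   0
  5   0   0   1   3   7   7
  6   0   0   1   4  11  18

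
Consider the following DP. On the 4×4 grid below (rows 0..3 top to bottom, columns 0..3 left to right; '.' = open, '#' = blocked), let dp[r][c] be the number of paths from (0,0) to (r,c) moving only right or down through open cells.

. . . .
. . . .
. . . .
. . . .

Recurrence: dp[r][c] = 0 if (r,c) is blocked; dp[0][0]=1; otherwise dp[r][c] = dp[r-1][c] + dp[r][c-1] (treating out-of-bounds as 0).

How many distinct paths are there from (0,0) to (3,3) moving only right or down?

20

r\c   0   1   2   3
  0   1   1   1   1
  1   1   2   3   4
  2   1   3   6  10
  3   1   4  10  20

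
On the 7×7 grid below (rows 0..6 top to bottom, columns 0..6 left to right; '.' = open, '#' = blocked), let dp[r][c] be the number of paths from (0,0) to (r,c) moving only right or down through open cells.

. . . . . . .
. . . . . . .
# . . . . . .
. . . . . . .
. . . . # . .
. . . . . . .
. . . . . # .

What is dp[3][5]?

r\c   0   1   2   3   4   5   6
  0   1   1   1   1   1   1   1
  1   1   2   3   4   5   6   7
  2   0   2   5   9  14  20  27
  3   0   2   7  16  30  50  77
  4   0   2   9  25   0  50 127
  5   0   2  11  36  36  86 213
  6   0   2  13  49  85   0 213

50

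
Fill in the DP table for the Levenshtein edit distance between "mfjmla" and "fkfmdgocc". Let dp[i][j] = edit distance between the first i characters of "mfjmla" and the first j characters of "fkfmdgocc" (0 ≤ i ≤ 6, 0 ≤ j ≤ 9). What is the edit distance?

   ''  f  k  f  m  d  g  o  c  c
''  0  1  2  3  4  5  6  7  8  9
 m  1  1  2  3  3  4  5  6  7  8
 f  2  1  2  2  3  4  5  6  7  8
 j  3  2  2  3  3  4  5  6  7  8
 m  4  3  3  3  3  4  5  6  7  8
 l  5  4  4  4  4  4  5  6  7  8
 a  6  5  5  5  5  5  5  6  7  8

8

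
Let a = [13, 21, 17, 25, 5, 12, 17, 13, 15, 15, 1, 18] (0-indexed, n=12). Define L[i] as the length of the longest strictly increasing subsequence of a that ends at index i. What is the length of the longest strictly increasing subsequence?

   i    0    1    2    3    4    5    6    7    8    9   10   11
a[i]   13   21   17   25    5   12   17   13   15   15    1   18
L[i]    1    2    2    3    1    2    3    3    4    4    1    5

5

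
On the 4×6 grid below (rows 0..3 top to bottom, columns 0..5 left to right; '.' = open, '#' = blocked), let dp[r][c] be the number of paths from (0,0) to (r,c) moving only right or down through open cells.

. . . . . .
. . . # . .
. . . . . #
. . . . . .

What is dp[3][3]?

r\c   0   1   2   3   4   5
  0   1   1   1   1   1   1
  1   1   2   3   0   1   2
  2   1   3   6   6   7   0
  3   1   4  10  16  23  23

16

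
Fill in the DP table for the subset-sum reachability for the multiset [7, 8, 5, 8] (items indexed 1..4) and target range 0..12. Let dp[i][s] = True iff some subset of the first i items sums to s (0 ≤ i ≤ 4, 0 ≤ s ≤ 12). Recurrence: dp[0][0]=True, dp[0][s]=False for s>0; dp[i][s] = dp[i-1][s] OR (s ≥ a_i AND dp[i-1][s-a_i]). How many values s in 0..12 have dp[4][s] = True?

5

i\s   0   1   2   3   4   5   6   7   8   9  10  11  12
  0   T   F   F   F   F   F   F   F   F   F   F   F   F
  1   T   F   F   F   F   F   F   T   F   F   F   F   F
  2   T   F   F   F   F   F   F   T   T   F   F   F   F
  3   T   F   F   F   F   T   F   T   T   F   F   F   T
  4   T   F   F   F   F   T   F   T   T   F   F   F   T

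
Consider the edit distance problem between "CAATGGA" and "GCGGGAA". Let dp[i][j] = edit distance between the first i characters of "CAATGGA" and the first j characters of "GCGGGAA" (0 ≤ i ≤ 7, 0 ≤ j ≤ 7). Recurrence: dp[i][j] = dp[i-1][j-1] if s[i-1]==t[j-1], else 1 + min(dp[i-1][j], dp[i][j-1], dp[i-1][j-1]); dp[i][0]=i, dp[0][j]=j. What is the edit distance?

   ''  G  C  G  G  G  A  A
''  0  1  2  3  4  5  6  7
 C  1  1  1  2  3  4  5  6
 A  2  2  2  2  3  4  4  5
 A  3  3  3  3  3  4  4  4
 T  4  4  4  4  4  4  5  5
 G  5  4  5  4  4  4  5  6
 G  6  5  5  5  4  4  5  6
 A  7  6  6  6  5  5  4  5

5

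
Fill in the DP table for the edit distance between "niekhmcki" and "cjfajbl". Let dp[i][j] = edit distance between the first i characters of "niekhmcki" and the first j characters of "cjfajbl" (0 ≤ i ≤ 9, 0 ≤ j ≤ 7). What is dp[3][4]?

4

   ''  c  j  f  a  j  b  l
''  0  1  2  3  4  5  6  7
 n  1  1  2  3  4  5  6  7
 i  2  2  2  3  4  5  6  7
 e  3  3  3  3  4  5  6  7
 k  4  4  4  4  4  5  6  7
 h  5  5  5  5  5  5  6  7
 m  6  6  6  6  6  6  6  7
 c  7  6  7  7  7  7  7  7
 k  8  7  7  8  8  8  8  8
 i  9  8  8  8  9  9  9  9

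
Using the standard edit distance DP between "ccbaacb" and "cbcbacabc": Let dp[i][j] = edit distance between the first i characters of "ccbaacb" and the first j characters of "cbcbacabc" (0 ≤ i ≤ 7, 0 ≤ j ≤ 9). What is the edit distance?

   ''  c  b  c  b  a  c  a  b  c
''  0  1  2  3  4  5  6  7  8  9
 c  1  0  1  2  3  4  5  6  7  8
 c  2  1  1  1  2  3  4  5  6  7
 b  3  2  1  2  1  2  3  4  5  6
 a  4  3  2  2  2  1  2  3  4  5
 a  5  4  3  3  3  2  2  2  3  4
 c  6  5  4  3  4  3  2  3  3  3
 b  7  6  5  4  3  4  3  3  3  4

4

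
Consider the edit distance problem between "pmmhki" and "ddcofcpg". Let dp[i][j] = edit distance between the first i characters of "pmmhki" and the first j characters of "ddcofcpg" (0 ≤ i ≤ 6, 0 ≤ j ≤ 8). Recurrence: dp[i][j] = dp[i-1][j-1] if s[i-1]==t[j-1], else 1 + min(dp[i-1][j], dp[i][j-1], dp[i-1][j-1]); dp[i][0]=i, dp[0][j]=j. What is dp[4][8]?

   ''  d  d  c  o  f  c  p  g
''  0  1  2  3  4  5  6  7  8
 p  1  1  2  3  4  5  6  6  7
 m  2  2  2  3  4  5  6  7  7
 m  3  3  3  3  4  5  6  7  8
 h  4  4  4  4  4  5  6  7  8
 k  5  5  5  5  5  5  6  7  8
 i  6  6  6  6  6  6  6  7  8

8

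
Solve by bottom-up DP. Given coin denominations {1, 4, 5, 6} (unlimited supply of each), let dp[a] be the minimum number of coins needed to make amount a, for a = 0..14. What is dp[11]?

2

 a  0  1  2  3  4  5  6  7  8  9 10 11 12 13 14
dp  0  1  2  3  1  1  1  2  2  2  2  2  2  3  3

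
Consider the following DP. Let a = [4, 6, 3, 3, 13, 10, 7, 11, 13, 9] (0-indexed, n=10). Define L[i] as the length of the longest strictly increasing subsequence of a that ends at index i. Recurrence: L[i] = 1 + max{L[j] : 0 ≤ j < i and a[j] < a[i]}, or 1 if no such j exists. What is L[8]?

   i    0    1    2    3    4    5    6    7    8    9
a[i]    4    6    3    3   13   10    7   11   13    9
L[i]    1    2    1    1    3    3    3    4    5    4

5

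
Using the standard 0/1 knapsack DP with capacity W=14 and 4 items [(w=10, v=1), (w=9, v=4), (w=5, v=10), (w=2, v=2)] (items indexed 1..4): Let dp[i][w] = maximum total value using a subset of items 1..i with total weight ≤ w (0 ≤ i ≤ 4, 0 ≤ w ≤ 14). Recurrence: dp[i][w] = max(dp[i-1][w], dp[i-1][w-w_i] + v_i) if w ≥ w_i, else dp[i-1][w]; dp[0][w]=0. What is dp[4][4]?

i\w   0   1   2   3   4   5   6   7   8   9  10  11  12  13  14
  0   0   0   0   0   0   0   0   0   0   0   0   0   0   0   0
  1   0   0   0   0   0   0   0   0   0   0   1   1   1   1   1
  2   0   0   0   0   0   0   0   0   0   4   4   4   4   4   4
  3   0   0   0   0   0  10  10  10  10  10  10  10  10  10  14
  4   0   0   2   2   2  10  10  12  12  12  12  12  12  12  14

2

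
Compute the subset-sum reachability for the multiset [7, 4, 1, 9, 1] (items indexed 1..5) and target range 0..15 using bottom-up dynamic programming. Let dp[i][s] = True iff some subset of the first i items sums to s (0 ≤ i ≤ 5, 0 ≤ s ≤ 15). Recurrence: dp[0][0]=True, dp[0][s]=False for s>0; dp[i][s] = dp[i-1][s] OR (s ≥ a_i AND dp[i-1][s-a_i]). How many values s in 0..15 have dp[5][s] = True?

15

i\s   0   1   2   3   4   5   6   7   8   9  10  11  12  13  14  15
  0   T   F   F   F   F   F   F   F   F   F   F   F   F   F   F   F
  1   T   F   F   F   F   F   F   T   F   F   F   F   F   F   F   F
  2   T   F   F   F   T   F   F   T   F   F   F   T   F   F   F   F
  3   T   T   F   F   T   T   F   T   T   F   F   T   T   F   F   F
  4   T   T   F   F   T   T   F   T   T   T   T   T   T   T   T   F
  5   T   T   T   F   T   T   T   T   T   T   T   T   T   T   T   T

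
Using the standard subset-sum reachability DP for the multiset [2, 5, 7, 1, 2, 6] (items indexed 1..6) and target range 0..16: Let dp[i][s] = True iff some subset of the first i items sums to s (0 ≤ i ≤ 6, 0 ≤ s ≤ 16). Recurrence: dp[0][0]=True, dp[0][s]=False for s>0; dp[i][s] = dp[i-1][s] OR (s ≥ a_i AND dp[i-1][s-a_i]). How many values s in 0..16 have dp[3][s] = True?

i\s   0   1   2   3   4   5   6   7   8   9  10  11  12  13  14  15  16
  0   T   F   F   F   F   F   F   F   F   F   F   F   F   F   F   F   F
  1   T   F   T   F   F   F   F   F   F   F   F   F   F   F   F   F   F
  2   T   F   T   F   F   T   F   T   F   F   F   F   F   F   F   F   F
  3   T   F   T   F   F   T   F   T   F   T   F   F   T   F   T   F   F
  4   T   T   T   T   F   T   T   T   T   T   T   F   T   T   T   T   F
  5   T   T   T   T   T   T   T   T   T   T   T   T   T   T   T   T   T
  6   T   T   T   T   T   T   T   T   T   T   T   T   T   T   T   T   T

7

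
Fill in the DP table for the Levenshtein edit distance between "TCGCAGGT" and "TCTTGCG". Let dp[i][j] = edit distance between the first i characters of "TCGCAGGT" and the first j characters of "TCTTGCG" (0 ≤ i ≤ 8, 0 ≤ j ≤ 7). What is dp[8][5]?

5

   ''  T  C  T  T  G  C  G
''  0  1  2  3  4  5  6  7
 T  1  0  1  2  3  4  5  6
 C  2  1  0  1  2  3  4  5
 G  3  2  1  1  2  2  3  4
 C  4  3  2  2  2  3  2  3
 A  5  4  3  3  3  3  3  3
 G  6  5  4  4  4  3  4  3
 G  7  6  5  5  5  4  4  4
 T  8  7  6  5  5  5  5  5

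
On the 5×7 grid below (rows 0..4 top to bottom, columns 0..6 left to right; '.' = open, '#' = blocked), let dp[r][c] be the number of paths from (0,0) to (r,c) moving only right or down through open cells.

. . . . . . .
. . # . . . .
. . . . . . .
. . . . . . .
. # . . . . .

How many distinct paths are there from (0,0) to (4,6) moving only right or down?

100

r\c   0   1   2   3   4   5   6
  0   1   1   1   1   1   1   1
  1   1   2   0   1   2   3   4
  2   1   3   3   4   6   9  13
  3   1   4   7  11  17  26  39
  4   1   0   7  18  35  61 100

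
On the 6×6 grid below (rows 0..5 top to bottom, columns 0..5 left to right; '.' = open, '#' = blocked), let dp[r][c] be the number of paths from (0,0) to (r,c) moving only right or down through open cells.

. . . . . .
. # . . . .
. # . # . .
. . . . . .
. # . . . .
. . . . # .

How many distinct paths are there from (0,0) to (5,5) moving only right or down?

r\c   0   1   2   3   4   5
  0   1   1   1   1   1   1
  1   1   0   1   2   3   4
  2   1   0   1   0   3   7
  3   1   1   2   2   5  12
  4   1   0   2   4   9  21
  5   1   1   3   7   0  21

21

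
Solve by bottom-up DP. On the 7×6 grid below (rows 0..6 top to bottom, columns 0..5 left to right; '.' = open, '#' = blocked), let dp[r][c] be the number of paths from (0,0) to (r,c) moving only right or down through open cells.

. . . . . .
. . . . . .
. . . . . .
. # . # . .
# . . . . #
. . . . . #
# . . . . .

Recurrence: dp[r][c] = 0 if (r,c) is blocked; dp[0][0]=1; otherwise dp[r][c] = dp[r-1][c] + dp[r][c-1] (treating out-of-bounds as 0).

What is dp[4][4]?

r\c   0   1   2   3   4   5
  0   1   1   1   1   1   1
  1   1   2   3   4   5   6
  2   1   3   6  10  15  21
  3   1   0   6   0  15  36
  4   0   0   6   6  21   0
  5   0   0   6  12  33   0
  6   0   0   6  18  51  51

21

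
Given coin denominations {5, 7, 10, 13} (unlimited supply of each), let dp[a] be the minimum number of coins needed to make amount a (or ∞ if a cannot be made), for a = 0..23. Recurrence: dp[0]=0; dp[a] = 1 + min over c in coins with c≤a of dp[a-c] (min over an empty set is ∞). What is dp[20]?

 a  0  1  2  3  4  5  6  7  8  9 10 11 12 13 14 15 16 17 18 19 20 21 22 23
dp  0  -  -  -  -  1  -  1  -  -  1  -  2  1  2  2  -  2  2  3  2  3  3  2
(- denotes ∞ / unreachable)

2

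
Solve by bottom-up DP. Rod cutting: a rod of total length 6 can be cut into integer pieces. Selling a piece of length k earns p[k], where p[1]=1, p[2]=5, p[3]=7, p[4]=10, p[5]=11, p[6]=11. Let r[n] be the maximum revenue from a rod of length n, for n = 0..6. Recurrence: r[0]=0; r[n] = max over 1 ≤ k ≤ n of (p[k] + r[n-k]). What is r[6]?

   n    0    1    2    3    4    5    6
r[n]    0    1    5    7   10   12   15

15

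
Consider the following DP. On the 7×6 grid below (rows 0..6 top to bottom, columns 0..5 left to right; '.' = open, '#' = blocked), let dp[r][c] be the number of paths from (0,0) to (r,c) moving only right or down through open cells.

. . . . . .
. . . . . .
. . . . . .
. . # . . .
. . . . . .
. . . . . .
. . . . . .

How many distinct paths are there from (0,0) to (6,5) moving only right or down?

r\c   0   1   2   3   4   5
  0   1   1   1   1   1   1
  1   1   2   3   4   5   6
  2   1   3   6  10  15  21
  3   1   4   0  10  25  46
  4   1   5   5  15  40  86
  5   1   6  11  26  66 152
  6   1   7  18  44 110 262

262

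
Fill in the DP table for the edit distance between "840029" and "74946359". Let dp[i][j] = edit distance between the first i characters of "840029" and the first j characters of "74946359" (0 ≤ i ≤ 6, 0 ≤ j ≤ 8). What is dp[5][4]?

4

   ''  7  4  9  4  6  3  5  9
''  0  1  2  3  4  5  6  7  8
 8  1  1  2  3  4  5  6  7  8
 4  2  2  1  2  3  4  5  6  7
 0  3  3  2  2  3  4  5  6  7
 0  4  4  3  3  3  4  5  6  7
 2  5  5  4  4  4  4  5  6  7
 9  6  6  5  4  5  5  5  6  6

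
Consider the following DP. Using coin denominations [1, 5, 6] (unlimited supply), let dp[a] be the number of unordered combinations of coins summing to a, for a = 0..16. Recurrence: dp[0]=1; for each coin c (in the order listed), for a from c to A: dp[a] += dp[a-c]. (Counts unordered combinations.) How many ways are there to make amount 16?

8

after  coin     0     1     2     3     4     5     6     7     8     9    10    11    12    13    14    15    16
          1     1     1     1     1     1     1     1     1     1     1     1     1     1     1     1     1     1
          5     1     1     1     1     1     2     2     2     2     2     3     3     3     3     3     4     4
          6     1     1     1     1     1     2     3     3     3     3     4     5     6     6     6     7     8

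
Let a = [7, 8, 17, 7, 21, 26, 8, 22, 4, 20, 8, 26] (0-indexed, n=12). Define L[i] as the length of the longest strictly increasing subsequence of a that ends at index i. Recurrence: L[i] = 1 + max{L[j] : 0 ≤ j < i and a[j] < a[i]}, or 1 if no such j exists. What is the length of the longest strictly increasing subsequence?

   i    0    1    2    3    4    5    6    7    8    9   10   11
a[i]    7    8   17    7   21   26    8   22    4   20    8   26
L[i]    1    2    3    1    4    5    2    5    1    4    2    6

6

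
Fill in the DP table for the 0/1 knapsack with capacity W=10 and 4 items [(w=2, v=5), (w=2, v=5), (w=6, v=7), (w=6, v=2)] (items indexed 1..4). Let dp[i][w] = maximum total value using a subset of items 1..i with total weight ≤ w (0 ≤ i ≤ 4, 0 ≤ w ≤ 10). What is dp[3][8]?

i\w   0   1   2   3   4   5   6   7   8   9  10
  0   0   0   0   0   0   0   0   0   0   0   0
  1   0   0   5   5   5   5   5   5   5   5   5
  2   0   0   5   5  10  10  10  10  10  10  10
  3   0   0   5   5  10  10  10  10  12  12  17
  4   0   0   5   5  10  10  10  10  12  12  17

12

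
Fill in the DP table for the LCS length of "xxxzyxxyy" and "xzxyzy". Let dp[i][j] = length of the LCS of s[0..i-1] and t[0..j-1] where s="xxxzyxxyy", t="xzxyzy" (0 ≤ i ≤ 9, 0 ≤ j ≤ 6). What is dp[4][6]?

3

   ''  x  z  x  y  z  y
''  0  0  0  0  0  0  0
 x  0  1  1  1  1  1  1
 x  0  1  1  2  2  2  2
 x  0  1  1  2  2  2  2
 z  0  1  2  2  2  3  3
 y  0  1  2  2  3  3  4
 x  0  1  2  3  3  3  4
 x  0  1  2  3  3  3  4
 y  0  1  2  3  4  4  4
 y  0  1  2  3  4  4  5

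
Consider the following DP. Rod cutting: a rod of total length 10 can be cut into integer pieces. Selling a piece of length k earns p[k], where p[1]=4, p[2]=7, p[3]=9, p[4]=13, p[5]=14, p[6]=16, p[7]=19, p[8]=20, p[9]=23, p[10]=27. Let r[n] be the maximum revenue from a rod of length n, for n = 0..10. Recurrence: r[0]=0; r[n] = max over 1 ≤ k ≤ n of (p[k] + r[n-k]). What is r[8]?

   n    0    1    2    3    4    5    6    7    8    9   10
r[n]    0    4    8   12   16   20   24   28   32   36   40

32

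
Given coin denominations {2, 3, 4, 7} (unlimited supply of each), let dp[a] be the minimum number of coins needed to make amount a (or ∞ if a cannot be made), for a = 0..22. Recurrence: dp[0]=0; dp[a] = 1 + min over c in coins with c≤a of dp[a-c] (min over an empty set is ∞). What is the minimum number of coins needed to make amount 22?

 a  0  1  2  3  4  5  6  7  8  9 10 11 12 13 14 15 16 17 18 19 20 21 22
dp  0  -  1  1  1  2  2  1  2  2  2  2  3  3  2  3  3  3  3  4  4  3  4
(- denotes ∞ / unreachable)

4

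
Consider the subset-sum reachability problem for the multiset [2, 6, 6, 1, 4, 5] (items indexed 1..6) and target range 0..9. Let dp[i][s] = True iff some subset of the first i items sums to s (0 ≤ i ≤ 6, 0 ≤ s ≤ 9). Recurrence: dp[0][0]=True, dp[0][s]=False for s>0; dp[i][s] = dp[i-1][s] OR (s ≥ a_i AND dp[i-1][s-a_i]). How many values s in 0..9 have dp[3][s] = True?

i\s   0   1   2   3   4   5   6   7   8   9
  0   T   F   F   F   F   F   F   F   F   F
  1   T   F   T   F   F   F   F   F   F   F
  2   T   F   T   F   F   F   T   F   T   F
  3   T   F   T   F   F   F   T   F   T   F
  4   T   T   T   T   F   F   T   T   T   T
  5   T   T   T   T   T   T   T   T   T   T
  6   T   T   T   T   T   T   T   T   T   T

4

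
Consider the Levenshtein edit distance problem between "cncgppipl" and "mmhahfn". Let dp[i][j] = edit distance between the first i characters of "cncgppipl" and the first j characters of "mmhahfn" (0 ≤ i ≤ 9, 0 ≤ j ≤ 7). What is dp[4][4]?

   ''  m  m  h  a  h  f  n
''  0  1  2  3  4  5  6  7
 c  1  1  2  3  4  5  6  7
 n  2  2  2  3  4  5  6  6
 c  3  3  3  3  4  5  6  7
 g  4  4  4  4  4  5  6  7
 p  5  5  5  5  5  5  6  7
 p  6  6  6  6  6  6  6  7
 i  7  7  7  7  7  7  7  7
 p  8  8  8  8  8  8  8  8
 l  9  9  9  9  9  9  9  9

4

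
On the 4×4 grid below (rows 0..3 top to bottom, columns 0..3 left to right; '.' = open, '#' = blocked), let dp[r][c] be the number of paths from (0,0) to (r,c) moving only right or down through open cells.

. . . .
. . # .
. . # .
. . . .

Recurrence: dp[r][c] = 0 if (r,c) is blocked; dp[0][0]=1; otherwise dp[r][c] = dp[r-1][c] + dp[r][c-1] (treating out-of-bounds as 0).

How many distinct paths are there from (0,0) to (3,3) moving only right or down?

5

r\c   0   1   2   3
  0   1   1   1   1
  1   1   2   0   1
  2   1   3   0   1
  3   1   4   4   5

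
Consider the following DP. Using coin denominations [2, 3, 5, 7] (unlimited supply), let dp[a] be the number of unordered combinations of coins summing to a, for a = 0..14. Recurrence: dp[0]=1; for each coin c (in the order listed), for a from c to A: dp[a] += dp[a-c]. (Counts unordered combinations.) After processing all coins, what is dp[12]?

7

after  coin     0     1     2     3     4     5     6     7     8     9    10    11    12    13    14
          2     1     0     1     0     1     0     1     0     1     0     1     0     1     0     1
          3     1     0     1     1     1     1     2     1     2     2     2     2     3     2     3
          5     1     0     1     1     1     2     2     2     3     3     4     4     5     5     6
          7     1     0     1     1     1     2     2     3     3     4     5     5     7     7     9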